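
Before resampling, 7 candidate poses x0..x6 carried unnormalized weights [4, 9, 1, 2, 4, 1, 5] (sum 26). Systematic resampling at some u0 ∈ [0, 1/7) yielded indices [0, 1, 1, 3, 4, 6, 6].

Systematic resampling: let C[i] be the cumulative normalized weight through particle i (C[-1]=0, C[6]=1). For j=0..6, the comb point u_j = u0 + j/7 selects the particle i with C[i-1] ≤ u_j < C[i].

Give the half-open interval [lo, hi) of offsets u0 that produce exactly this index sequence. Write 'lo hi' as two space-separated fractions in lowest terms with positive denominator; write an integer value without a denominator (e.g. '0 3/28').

10/91 1/7

C = [2/13, 1/2, 7/13, 8/13, 10/13, 21/26, 1]
j=0 picked index 0: u0 ∈ [0, 2/13)
j=1 picked index 1: u0 ∈ [1/91, 5/14)
j=2 picked index 1: u0 ∈ [-12/91, 3/14)
j=3 picked index 3: u0 ∈ [10/91, 17/91)
j=4 picked index 4: u0 ∈ [4/91, 18/91)
j=5 picked index 6: u0 ∈ [17/182, 2/7)
j=6 picked index 6: u0 ∈ [-9/182, 1/7)
intersection: [10/91, 1/7)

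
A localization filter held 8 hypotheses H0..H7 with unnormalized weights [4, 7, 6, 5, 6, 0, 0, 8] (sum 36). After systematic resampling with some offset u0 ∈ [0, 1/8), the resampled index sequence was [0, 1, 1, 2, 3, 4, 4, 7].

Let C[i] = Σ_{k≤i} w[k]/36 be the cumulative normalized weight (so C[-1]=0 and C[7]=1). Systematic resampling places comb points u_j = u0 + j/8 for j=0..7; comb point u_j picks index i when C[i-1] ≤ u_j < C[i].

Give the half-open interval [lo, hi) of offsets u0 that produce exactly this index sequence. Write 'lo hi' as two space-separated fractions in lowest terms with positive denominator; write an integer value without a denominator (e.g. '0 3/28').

C = [1/9, 11/36, 17/36, 11/18, 7/9, 7/9, 7/9, 1]
j=0 picked index 0: u0 ∈ [0, 1/9)
j=1 picked index 1: u0 ∈ [-1/72, 13/72)
j=2 picked index 1: u0 ∈ [-5/36, 1/18)
j=3 picked index 2: u0 ∈ [-5/72, 7/72)
j=4 picked index 3: u0 ∈ [-1/36, 1/9)
j=5 picked index 4: u0 ∈ [-1/72, 11/72)
j=6 picked index 4: u0 ∈ [-5/36, 1/36)
j=7 picked index 7: u0 ∈ [-7/72, 1/8)
intersection: [0, 1/36)

0 1/36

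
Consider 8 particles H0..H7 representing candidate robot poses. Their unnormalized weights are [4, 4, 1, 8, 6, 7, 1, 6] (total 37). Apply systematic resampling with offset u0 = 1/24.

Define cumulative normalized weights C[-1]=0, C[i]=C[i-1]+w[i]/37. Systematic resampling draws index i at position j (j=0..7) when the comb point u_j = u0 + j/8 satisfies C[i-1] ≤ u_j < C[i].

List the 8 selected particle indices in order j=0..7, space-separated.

0 1 3 3 4 5 5 7

C = [4/37, 8/37, 9/37, 17/37, 23/37, 30/37, 31/37, 1]
j=0: u_0=1/24 ∈ [0, 4/37) → index 0
j=1: u_1=1/6 ∈ [4/37, 8/37) → index 1
j=2: u_2=7/24 ∈ [9/37, 17/37) → index 3
j=3: u_3=5/12 ∈ [9/37, 17/37) → index 3
j=4: u_4=13/24 ∈ [17/37, 23/37) → index 4
j=5: u_5=2/3 ∈ [23/37, 30/37) → index 5
j=6: u_6=19/24 ∈ [23/37, 30/37) → index 5
j=7: u_7=11/12 ∈ [31/37, 1) → index 7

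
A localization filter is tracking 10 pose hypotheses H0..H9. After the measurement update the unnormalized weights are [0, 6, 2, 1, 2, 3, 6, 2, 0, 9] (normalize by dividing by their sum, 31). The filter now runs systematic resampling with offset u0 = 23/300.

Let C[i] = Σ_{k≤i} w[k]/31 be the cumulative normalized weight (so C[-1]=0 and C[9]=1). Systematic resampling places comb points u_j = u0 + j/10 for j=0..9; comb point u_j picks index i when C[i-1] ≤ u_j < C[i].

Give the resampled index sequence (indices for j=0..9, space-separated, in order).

1 1 3 5 6 6 7 9 9 9

C = [0, 6/31, 8/31, 9/31, 11/31, 14/31, 20/31, 22/31, 22/31, 1]
j=0: u_0=23/300 ∈ [0, 6/31) → index 1
j=1: u_1=53/300 ∈ [0, 6/31) → index 1
j=2: u_2=83/300 ∈ [8/31, 9/31) → index 3
j=3: u_3=113/300 ∈ [11/31, 14/31) → index 5
j=4: u_4=143/300 ∈ [14/31, 20/31) → index 6
j=5: u_5=173/300 ∈ [14/31, 20/31) → index 6
j=6: u_6=203/300 ∈ [20/31, 22/31) → index 7
j=7: u_7=233/300 ∈ [22/31, 1) → index 9
j=8: u_8=263/300 ∈ [22/31, 1) → index 9
j=9: u_9=293/300 ∈ [22/31, 1) → index 9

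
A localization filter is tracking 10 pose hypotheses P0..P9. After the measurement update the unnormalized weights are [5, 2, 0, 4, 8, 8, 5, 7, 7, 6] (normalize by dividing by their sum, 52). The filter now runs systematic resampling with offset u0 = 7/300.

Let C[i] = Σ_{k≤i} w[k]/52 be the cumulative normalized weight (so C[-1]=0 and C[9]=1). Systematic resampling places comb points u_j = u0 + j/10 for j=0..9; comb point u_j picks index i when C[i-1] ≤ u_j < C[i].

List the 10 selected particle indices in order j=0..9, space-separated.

C = [5/52, 7/52, 7/52, 11/52, 19/52, 27/52, 8/13, 3/4, 23/26, 1]
j=0: u_0=7/300 ∈ [0, 5/52) → index 0
j=1: u_1=37/300 ∈ [5/52, 7/52) → index 1
j=2: u_2=67/300 ∈ [11/52, 19/52) → index 4
j=3: u_3=97/300 ∈ [11/52, 19/52) → index 4
j=4: u_4=127/300 ∈ [19/52, 27/52) → index 5
j=5: u_5=157/300 ∈ [27/52, 8/13) → index 6
j=6: u_6=187/300 ∈ [8/13, 3/4) → index 7
j=7: u_7=217/300 ∈ [8/13, 3/4) → index 7
j=8: u_8=247/300 ∈ [3/4, 23/26) → index 8
j=9: u_9=277/300 ∈ [23/26, 1) → index 9

0 1 4 4 5 6 7 7 8 9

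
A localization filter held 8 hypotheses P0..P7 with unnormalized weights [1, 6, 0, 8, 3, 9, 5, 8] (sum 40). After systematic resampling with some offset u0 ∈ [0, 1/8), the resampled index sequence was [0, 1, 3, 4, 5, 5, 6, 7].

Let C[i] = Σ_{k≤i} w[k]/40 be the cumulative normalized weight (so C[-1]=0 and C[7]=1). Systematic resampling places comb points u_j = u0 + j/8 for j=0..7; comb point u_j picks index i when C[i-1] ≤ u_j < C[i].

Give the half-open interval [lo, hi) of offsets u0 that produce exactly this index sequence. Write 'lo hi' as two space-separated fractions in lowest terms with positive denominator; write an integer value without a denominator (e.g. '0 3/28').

C = [1/40, 7/40, 7/40, 3/8, 9/20, 27/40, 4/5, 1]
j=0 picked index 0: u0 ∈ [0, 1/40)
j=1 picked index 1: u0 ∈ [-1/10, 1/20)
j=2 picked index 3: u0 ∈ [-3/40, 1/8)
j=3 picked index 4: u0 ∈ [0, 3/40)
j=4 picked index 5: u0 ∈ [-1/20, 7/40)
j=5 picked index 5: u0 ∈ [-7/40, 1/20)
j=6 picked index 6: u0 ∈ [-3/40, 1/20)
j=7 picked index 7: u0 ∈ [-3/40, 1/8)
intersection: [0, 1/40)

0 1/40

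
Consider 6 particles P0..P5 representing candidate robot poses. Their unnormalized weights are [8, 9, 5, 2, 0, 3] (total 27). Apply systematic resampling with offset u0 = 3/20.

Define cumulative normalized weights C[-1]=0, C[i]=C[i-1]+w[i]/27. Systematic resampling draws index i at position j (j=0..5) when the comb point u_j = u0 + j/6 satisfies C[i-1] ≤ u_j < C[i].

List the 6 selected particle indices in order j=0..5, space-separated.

0 1 1 2 3 5

C = [8/27, 17/27, 22/27, 8/9, 8/9, 1]
j=0: u_0=3/20 ∈ [0, 8/27) → index 0
j=1: u_1=19/60 ∈ [8/27, 17/27) → index 1
j=2: u_2=29/60 ∈ [8/27, 17/27) → index 1
j=3: u_3=13/20 ∈ [17/27, 22/27) → index 2
j=4: u_4=49/60 ∈ [22/27, 8/9) → index 3
j=5: u_5=59/60 ∈ [8/9, 1) → index 5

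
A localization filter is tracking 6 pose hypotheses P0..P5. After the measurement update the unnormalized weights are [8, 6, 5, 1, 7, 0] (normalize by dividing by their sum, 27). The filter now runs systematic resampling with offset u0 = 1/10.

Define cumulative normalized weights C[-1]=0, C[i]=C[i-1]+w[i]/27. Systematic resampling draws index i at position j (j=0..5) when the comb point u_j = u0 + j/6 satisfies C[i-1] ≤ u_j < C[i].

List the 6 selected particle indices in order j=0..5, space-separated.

C = [8/27, 14/27, 19/27, 20/27, 1, 1]
j=0: u_0=1/10 ∈ [0, 8/27) → index 0
j=1: u_1=4/15 ∈ [0, 8/27) → index 0
j=2: u_2=13/30 ∈ [8/27, 14/27) → index 1
j=3: u_3=3/5 ∈ [14/27, 19/27) → index 2
j=4: u_4=23/30 ∈ [20/27, 1) → index 4
j=5: u_5=14/15 ∈ [20/27, 1) → index 4

0 0 1 2 4 4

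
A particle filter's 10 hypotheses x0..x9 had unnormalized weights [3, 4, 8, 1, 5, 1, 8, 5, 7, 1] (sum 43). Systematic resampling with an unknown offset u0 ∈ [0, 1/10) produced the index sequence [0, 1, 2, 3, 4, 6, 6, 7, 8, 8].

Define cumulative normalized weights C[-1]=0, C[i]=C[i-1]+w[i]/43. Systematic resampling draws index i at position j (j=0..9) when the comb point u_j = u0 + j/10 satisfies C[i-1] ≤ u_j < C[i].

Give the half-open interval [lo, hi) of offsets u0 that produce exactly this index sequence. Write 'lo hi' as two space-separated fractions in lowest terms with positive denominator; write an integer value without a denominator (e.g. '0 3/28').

C = [3/43, 7/43, 15/43, 16/43, 21/43, 22/43, 30/43, 35/43, 42/43, 1]
j=0 picked index 0: u0 ∈ [0, 3/43)
j=1 picked index 1: u0 ∈ [-13/430, 27/430)
j=2 picked index 2: u0 ∈ [-8/215, 32/215)
j=3 picked index 3: u0 ∈ [21/430, 31/430)
j=4 picked index 4: u0 ∈ [-6/215, 19/215)
j=5 picked index 6: u0 ∈ [1/86, 17/86)
j=6 picked index 6: u0 ∈ [-19/215, 21/215)
j=7 picked index 7: u0 ∈ [-1/430, 49/430)
j=8 picked index 8: u0 ∈ [3/215, 38/215)
j=9 picked index 8: u0 ∈ [-37/430, 33/430)
intersection: [21/430, 27/430)

21/430 27/430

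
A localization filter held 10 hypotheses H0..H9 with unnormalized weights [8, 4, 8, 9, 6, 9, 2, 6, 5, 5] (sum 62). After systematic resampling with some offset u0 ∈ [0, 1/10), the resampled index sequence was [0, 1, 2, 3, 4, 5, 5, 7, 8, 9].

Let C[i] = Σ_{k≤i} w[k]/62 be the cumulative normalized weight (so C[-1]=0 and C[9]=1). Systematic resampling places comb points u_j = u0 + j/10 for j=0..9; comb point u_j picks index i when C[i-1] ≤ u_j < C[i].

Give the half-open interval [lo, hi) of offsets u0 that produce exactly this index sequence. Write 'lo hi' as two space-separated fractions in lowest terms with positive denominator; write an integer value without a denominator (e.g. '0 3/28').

21/310 29/310

C = [4/31, 6/31, 10/31, 29/62, 35/62, 22/31, 23/31, 26/31, 57/62, 1]
j=0 picked index 0: u0 ∈ [0, 4/31)
j=1 picked index 1: u0 ∈ [9/310, 29/310)
j=2 picked index 2: u0 ∈ [-1/155, 19/155)
j=3 picked index 3: u0 ∈ [7/310, 26/155)
j=4 picked index 4: u0 ∈ [21/310, 51/310)
j=5 picked index 5: u0 ∈ [2/31, 13/62)
j=6 picked index 5: u0 ∈ [-11/310, 17/155)
j=7 picked index 7: u0 ∈ [13/310, 43/310)
j=8 picked index 8: u0 ∈ [6/155, 37/310)
j=9 picked index 9: u0 ∈ [3/155, 1/10)
intersection: [21/310, 29/310)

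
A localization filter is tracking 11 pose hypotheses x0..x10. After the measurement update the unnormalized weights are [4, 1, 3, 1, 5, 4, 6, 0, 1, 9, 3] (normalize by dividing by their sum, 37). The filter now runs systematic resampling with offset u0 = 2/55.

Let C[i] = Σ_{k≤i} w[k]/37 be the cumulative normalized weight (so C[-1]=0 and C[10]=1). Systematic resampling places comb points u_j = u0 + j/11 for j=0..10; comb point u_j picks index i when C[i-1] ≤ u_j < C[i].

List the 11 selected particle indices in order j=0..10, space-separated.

0 1 3 4 5 6 6 8 9 9 10

C = [4/37, 5/37, 8/37, 9/37, 14/37, 18/37, 24/37, 24/37, 25/37, 34/37, 1]
j=0: u_0=2/55 ∈ [0, 4/37) → index 0
j=1: u_1=7/55 ∈ [4/37, 5/37) → index 1
j=2: u_2=12/55 ∈ [8/37, 9/37) → index 3
j=3: u_3=17/55 ∈ [9/37, 14/37) → index 4
j=4: u_4=2/5 ∈ [14/37, 18/37) → index 5
j=5: u_5=27/55 ∈ [18/37, 24/37) → index 6
j=6: u_6=32/55 ∈ [18/37, 24/37) → index 6
j=7: u_7=37/55 ∈ [24/37, 25/37) → index 8
j=8: u_8=42/55 ∈ [25/37, 34/37) → index 9
j=9: u_9=47/55 ∈ [25/37, 34/37) → index 9
j=10: u_10=52/55 ∈ [34/37, 1) → index 10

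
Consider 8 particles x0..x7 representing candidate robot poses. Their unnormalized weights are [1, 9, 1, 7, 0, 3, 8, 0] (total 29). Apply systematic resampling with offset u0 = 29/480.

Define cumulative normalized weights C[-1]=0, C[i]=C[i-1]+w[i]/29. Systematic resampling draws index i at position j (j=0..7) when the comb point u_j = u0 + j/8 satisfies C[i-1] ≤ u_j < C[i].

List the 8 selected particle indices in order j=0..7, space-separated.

C = [1/29, 10/29, 11/29, 18/29, 18/29, 21/29, 1, 1]
j=0: u_0=29/480 ∈ [1/29, 10/29) → index 1
j=1: u_1=89/480 ∈ [1/29, 10/29) → index 1
j=2: u_2=149/480 ∈ [1/29, 10/29) → index 1
j=3: u_3=209/480 ∈ [11/29, 18/29) → index 3
j=4: u_4=269/480 ∈ [11/29, 18/29) → index 3
j=5: u_5=329/480 ∈ [18/29, 21/29) → index 5
j=6: u_6=389/480 ∈ [21/29, 1) → index 6
j=7: u_7=449/480 ∈ [21/29, 1) → index 6

1 1 1 3 3 5 6 6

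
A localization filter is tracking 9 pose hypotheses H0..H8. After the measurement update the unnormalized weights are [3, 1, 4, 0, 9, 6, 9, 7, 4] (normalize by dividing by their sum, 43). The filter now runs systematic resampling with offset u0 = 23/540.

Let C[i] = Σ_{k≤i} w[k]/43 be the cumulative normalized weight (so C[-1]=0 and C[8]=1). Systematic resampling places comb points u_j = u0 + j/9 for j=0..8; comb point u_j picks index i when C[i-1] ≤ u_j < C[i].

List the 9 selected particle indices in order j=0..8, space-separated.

0 2 4 4 5 6 6 7 8

C = [3/43, 4/43, 8/43, 8/43, 17/43, 23/43, 32/43, 39/43, 1]
j=0: u_0=23/540 ∈ [0, 3/43) → index 0
j=1: u_1=83/540 ∈ [4/43, 8/43) → index 2
j=2: u_2=143/540 ∈ [8/43, 17/43) → index 4
j=3: u_3=203/540 ∈ [8/43, 17/43) → index 4
j=4: u_4=263/540 ∈ [17/43, 23/43) → index 5
j=5: u_5=323/540 ∈ [23/43, 32/43) → index 6
j=6: u_6=383/540 ∈ [23/43, 32/43) → index 6
j=7: u_7=443/540 ∈ [32/43, 39/43) → index 7
j=8: u_8=503/540 ∈ [39/43, 1) → index 8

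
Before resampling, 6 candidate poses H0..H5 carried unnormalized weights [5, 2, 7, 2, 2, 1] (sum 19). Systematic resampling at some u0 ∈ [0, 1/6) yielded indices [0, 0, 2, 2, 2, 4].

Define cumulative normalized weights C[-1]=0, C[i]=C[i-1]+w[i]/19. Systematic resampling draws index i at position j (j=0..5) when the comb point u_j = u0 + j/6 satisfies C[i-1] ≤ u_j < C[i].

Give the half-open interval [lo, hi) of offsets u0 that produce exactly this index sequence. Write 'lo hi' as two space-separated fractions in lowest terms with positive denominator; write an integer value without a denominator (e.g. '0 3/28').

C = [5/19, 7/19, 14/19, 16/19, 18/19, 1]
j=0 picked index 0: u0 ∈ [0, 5/19)
j=1 picked index 0: u0 ∈ [-1/6, 11/114)
j=2 picked index 2: u0 ∈ [2/57, 23/57)
j=3 picked index 2: u0 ∈ [-5/38, 9/38)
j=4 picked index 2: u0 ∈ [-17/57, 4/57)
j=5 picked index 4: u0 ∈ [1/114, 13/114)
intersection: [2/57, 4/57)

2/57 4/57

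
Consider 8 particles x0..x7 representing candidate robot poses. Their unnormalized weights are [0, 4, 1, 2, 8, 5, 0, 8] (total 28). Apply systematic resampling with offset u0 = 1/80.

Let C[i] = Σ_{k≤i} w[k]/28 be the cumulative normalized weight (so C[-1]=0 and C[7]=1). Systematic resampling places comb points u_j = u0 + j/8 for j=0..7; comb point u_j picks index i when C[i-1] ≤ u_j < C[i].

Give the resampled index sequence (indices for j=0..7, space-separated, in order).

C = [0, 1/7, 5/28, 1/4, 15/28, 5/7, 5/7, 1]
j=0: u_0=1/80 ∈ [0, 1/7) → index 1
j=1: u_1=11/80 ∈ [0, 1/7) → index 1
j=2: u_2=21/80 ∈ [1/4, 15/28) → index 4
j=3: u_3=31/80 ∈ [1/4, 15/28) → index 4
j=4: u_4=41/80 ∈ [1/4, 15/28) → index 4
j=5: u_5=51/80 ∈ [15/28, 5/7) → index 5
j=6: u_6=61/80 ∈ [5/7, 1) → index 7
j=7: u_7=71/80 ∈ [5/7, 1) → index 7

1 1 4 4 4 5 7 7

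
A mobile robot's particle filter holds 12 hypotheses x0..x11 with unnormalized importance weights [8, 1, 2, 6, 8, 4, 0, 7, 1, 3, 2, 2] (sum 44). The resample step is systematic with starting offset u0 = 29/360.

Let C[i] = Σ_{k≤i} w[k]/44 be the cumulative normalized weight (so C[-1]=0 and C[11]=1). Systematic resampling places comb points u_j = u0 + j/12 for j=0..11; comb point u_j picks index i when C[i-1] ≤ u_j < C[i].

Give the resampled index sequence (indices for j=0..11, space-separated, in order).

0 0 2 3 4 4 5 7 7 8 10 11

C = [2/11, 9/44, 1/4, 17/44, 25/44, 29/44, 29/44, 9/11, 37/44, 10/11, 21/22, 1]
j=0: u_0=29/360 ∈ [0, 2/11) → index 0
j=1: u_1=59/360 ∈ [0, 2/11) → index 0
j=2: u_2=89/360 ∈ [9/44, 1/4) → index 2
j=3: u_3=119/360 ∈ [1/4, 17/44) → index 3
j=4: u_4=149/360 ∈ [17/44, 25/44) → index 4
j=5: u_5=179/360 ∈ [17/44, 25/44) → index 4
j=6: u_6=209/360 ∈ [25/44, 29/44) → index 5
j=7: u_7=239/360 ∈ [29/44, 9/11) → index 7
j=8: u_8=269/360 ∈ [29/44, 9/11) → index 7
j=9: u_9=299/360 ∈ [9/11, 37/44) → index 8
j=10: u_10=329/360 ∈ [10/11, 21/22) → index 10
j=11: u_11=359/360 ∈ [21/22, 1) → index 11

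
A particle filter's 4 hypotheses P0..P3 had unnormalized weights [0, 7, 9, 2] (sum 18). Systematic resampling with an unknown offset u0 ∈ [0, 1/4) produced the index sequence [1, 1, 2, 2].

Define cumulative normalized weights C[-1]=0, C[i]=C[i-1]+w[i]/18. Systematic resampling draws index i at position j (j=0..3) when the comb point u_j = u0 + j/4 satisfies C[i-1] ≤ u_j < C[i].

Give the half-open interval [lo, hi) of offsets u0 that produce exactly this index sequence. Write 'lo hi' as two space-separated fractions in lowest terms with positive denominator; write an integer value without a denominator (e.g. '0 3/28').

C = [0, 7/18, 8/9, 1]
j=0 picked index 1: u0 ∈ [0, 7/18)
j=1 picked index 1: u0 ∈ [-1/4, 5/36)
j=2 picked index 2: u0 ∈ [-1/9, 7/18)
j=3 picked index 2: u0 ∈ [-13/36, 5/36)
intersection: [0, 5/36)

0 5/36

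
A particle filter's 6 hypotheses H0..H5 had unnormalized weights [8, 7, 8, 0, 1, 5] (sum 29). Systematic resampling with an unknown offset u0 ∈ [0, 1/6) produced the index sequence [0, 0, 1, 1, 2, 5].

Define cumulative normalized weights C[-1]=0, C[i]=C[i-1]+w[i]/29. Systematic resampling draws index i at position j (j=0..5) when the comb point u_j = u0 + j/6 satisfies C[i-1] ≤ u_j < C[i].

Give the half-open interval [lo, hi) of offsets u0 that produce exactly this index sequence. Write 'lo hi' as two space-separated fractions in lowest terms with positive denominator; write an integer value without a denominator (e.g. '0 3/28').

C = [8/29, 15/29, 23/29, 23/29, 24/29, 1]
j=0 picked index 0: u0 ∈ [0, 8/29)
j=1 picked index 0: u0 ∈ [-1/6, 19/174)
j=2 picked index 1: u0 ∈ [-5/87, 16/87)
j=3 picked index 1: u0 ∈ [-13/58, 1/58)
j=4 picked index 2: u0 ∈ [-13/87, 11/87)
j=5 picked index 5: u0 ∈ [-1/174, 1/6)
intersection: [0, 1/58)

0 1/58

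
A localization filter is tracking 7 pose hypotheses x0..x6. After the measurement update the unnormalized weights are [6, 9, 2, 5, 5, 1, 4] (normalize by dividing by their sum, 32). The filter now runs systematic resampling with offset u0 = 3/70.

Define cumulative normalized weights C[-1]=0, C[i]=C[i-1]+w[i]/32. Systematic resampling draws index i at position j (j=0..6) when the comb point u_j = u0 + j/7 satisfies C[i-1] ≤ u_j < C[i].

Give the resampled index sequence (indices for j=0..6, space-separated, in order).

C = [3/16, 15/32, 17/32, 11/16, 27/32, 7/8, 1]
j=0: u_0=3/70 ∈ [0, 3/16) → index 0
j=1: u_1=13/70 ∈ [0, 3/16) → index 0
j=2: u_2=23/70 ∈ [3/16, 15/32) → index 1
j=3: u_3=33/70 ∈ [15/32, 17/32) → index 2
j=4: u_4=43/70 ∈ [17/32, 11/16) → index 3
j=5: u_5=53/70 ∈ [11/16, 27/32) → index 4
j=6: u_6=9/10 ∈ [7/8, 1) → index 6

0 0 1 2 3 4 6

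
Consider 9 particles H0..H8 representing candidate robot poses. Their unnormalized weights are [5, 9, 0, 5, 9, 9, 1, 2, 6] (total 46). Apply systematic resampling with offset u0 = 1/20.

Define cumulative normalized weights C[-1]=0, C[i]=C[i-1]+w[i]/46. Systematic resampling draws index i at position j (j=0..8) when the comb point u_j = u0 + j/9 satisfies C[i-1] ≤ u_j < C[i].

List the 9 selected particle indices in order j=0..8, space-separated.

0 1 1 3 4 4 5 7 8

C = [5/46, 7/23, 7/23, 19/46, 14/23, 37/46, 19/23, 20/23, 1]
j=0: u_0=1/20 ∈ [0, 5/46) → index 0
j=1: u_1=29/180 ∈ [5/46, 7/23) → index 1
j=2: u_2=49/180 ∈ [5/46, 7/23) → index 1
j=3: u_3=23/60 ∈ [7/23, 19/46) → index 3
j=4: u_4=89/180 ∈ [19/46, 14/23) → index 4
j=5: u_5=109/180 ∈ [19/46, 14/23) → index 4
j=6: u_6=43/60 ∈ [14/23, 37/46) → index 5
j=7: u_7=149/180 ∈ [19/23, 20/23) → index 7
j=8: u_8=169/180 ∈ [20/23, 1) → index 8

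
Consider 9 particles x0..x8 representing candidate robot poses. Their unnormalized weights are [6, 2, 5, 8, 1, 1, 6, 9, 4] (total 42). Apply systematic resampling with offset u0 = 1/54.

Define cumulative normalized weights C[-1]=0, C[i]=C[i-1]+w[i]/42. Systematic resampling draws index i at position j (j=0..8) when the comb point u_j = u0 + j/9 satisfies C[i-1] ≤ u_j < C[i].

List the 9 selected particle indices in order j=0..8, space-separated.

0 0 2 3 3 6 6 7 8

C = [1/7, 4/21, 13/42, 1/2, 11/21, 23/42, 29/42, 19/21, 1]
j=0: u_0=1/54 ∈ [0, 1/7) → index 0
j=1: u_1=7/54 ∈ [0, 1/7) → index 0
j=2: u_2=13/54 ∈ [4/21, 13/42) → index 2
j=3: u_3=19/54 ∈ [13/42, 1/2) → index 3
j=4: u_4=25/54 ∈ [13/42, 1/2) → index 3
j=5: u_5=31/54 ∈ [23/42, 29/42) → index 6
j=6: u_6=37/54 ∈ [23/42, 29/42) → index 6
j=7: u_7=43/54 ∈ [29/42, 19/21) → index 7
j=8: u_8=49/54 ∈ [19/21, 1) → index 8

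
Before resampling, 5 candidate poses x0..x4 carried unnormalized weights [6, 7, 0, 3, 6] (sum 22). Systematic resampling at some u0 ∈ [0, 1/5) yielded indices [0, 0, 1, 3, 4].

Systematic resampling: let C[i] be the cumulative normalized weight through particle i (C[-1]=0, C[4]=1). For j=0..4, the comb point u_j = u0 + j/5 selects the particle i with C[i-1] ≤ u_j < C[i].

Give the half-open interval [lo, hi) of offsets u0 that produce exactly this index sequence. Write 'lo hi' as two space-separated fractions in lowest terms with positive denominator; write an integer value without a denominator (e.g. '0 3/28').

0 4/55

C = [3/11, 13/22, 13/22, 8/11, 1]
j=0 picked index 0: u0 ∈ [0, 3/11)
j=1 picked index 0: u0 ∈ [-1/5, 4/55)
j=2 picked index 1: u0 ∈ [-7/55, 21/110)
j=3 picked index 3: u0 ∈ [-1/110, 7/55)
j=4 picked index 4: u0 ∈ [-4/55, 1/5)
intersection: [0, 4/55)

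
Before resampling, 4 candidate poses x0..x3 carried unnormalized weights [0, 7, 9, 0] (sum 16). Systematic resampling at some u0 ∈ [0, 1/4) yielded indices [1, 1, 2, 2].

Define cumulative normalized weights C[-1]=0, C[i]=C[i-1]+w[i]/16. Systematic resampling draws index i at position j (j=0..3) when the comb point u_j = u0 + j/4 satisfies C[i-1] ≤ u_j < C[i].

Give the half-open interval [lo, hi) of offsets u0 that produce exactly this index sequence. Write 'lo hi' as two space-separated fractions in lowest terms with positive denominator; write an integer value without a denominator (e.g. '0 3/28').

C = [0, 7/16, 1, 1]
j=0 picked index 1: u0 ∈ [0, 7/16)
j=1 picked index 1: u0 ∈ [-1/4, 3/16)
j=2 picked index 2: u0 ∈ [-1/16, 1/2)
j=3 picked index 2: u0 ∈ [-5/16, 1/4)
intersection: [0, 3/16)

0 3/16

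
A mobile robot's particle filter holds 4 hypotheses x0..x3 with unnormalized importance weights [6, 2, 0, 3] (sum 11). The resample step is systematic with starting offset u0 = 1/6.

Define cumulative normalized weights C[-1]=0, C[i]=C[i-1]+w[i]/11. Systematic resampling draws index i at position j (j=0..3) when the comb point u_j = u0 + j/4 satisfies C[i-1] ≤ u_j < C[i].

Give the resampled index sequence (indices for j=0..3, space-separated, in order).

0 0 1 3

C = [6/11, 8/11, 8/11, 1]
j=0: u_0=1/6 ∈ [0, 6/11) → index 0
j=1: u_1=5/12 ∈ [0, 6/11) → index 0
j=2: u_2=2/3 ∈ [6/11, 8/11) → index 1
j=3: u_3=11/12 ∈ [8/11, 1) → index 3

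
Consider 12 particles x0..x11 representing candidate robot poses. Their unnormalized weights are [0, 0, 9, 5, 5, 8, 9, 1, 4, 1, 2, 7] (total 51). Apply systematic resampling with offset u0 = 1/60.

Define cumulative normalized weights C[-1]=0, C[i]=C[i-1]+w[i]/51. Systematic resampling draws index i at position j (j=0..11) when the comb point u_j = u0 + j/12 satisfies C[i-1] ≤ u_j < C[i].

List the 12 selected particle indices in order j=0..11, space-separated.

C = [0, 0, 3/17, 14/51, 19/51, 9/17, 12/17, 37/51, 41/51, 14/17, 44/51, 1]
j=0: u_0=1/60 ∈ [0, 3/17) → index 2
j=1: u_1=1/10 ∈ [0, 3/17) → index 2
j=2: u_2=11/60 ∈ [3/17, 14/51) → index 3
j=3: u_3=4/15 ∈ [3/17, 14/51) → index 3
j=4: u_4=7/20 ∈ [14/51, 19/51) → index 4
j=5: u_5=13/30 ∈ [19/51, 9/17) → index 5
j=6: u_6=31/60 ∈ [19/51, 9/17) → index 5
j=7: u_7=3/5 ∈ [9/17, 12/17) → index 6
j=8: u_8=41/60 ∈ [9/17, 12/17) → index 6
j=9: u_9=23/30 ∈ [37/51, 41/51) → index 8
j=10: u_10=17/20 ∈ [14/17, 44/51) → index 10
j=11: u_11=14/15 ∈ [44/51, 1) → index 11

2 2 3 3 4 5 5 6 6 8 10 11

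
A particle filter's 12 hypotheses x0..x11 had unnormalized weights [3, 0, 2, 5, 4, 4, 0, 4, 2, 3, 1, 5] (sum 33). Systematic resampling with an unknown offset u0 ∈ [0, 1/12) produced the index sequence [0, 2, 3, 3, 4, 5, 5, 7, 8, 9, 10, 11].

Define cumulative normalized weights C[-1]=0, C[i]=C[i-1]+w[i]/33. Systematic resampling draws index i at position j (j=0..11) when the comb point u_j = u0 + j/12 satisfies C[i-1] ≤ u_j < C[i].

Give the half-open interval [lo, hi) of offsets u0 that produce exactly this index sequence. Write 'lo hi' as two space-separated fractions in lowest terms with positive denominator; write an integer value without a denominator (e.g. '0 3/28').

1/132 1/66

C = [1/11, 1/11, 5/33, 10/33, 14/33, 6/11, 6/11, 2/3, 8/11, 9/11, 28/33, 1]
j=0 picked index 0: u0 ∈ [0, 1/11)
j=1 picked index 2: u0 ∈ [1/132, 3/44)
j=2 picked index 3: u0 ∈ [-1/66, 3/22)
j=3 picked index 3: u0 ∈ [-13/132, 7/132)
j=4 picked index 4: u0 ∈ [-1/33, 1/11)
j=5 picked index 5: u0 ∈ [1/132, 17/132)
j=6 picked index 5: u0 ∈ [-5/66, 1/22)
j=7 picked index 7: u0 ∈ [-5/132, 1/12)
j=8 picked index 8: u0 ∈ [0, 2/33)
j=9 picked index 9: u0 ∈ [-1/44, 3/44)
j=10 picked index 10: u0 ∈ [-1/66, 1/66)
j=11 picked index 11: u0 ∈ [-3/44, 1/12)
intersection: [1/132, 1/66)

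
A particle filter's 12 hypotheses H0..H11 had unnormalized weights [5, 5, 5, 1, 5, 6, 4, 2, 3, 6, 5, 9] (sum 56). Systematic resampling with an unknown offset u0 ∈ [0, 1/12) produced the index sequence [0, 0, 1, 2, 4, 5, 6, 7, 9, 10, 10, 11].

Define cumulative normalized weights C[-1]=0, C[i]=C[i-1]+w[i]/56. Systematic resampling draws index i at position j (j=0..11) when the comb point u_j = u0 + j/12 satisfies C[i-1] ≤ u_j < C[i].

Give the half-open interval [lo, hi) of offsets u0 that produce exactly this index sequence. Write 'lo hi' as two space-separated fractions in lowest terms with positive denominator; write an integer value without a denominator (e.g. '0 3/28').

C = [5/56, 5/28, 15/56, 2/7, 3/8, 27/56, 31/56, 33/56, 9/14, 3/4, 47/56, 1]
j=0 picked index 0: u0 ∈ [0, 5/56)
j=1 picked index 0: u0 ∈ [-1/12, 1/168)
j=2 picked index 1: u0 ∈ [-13/168, 1/84)
j=3 picked index 2: u0 ∈ [-1/14, 1/56)
j=4 picked index 4: u0 ∈ [-1/21, 1/24)
j=5 picked index 5: u0 ∈ [-1/24, 11/168)
j=6 picked index 6: u0 ∈ [-1/56, 3/56)
j=7 picked index 7: u0 ∈ [-5/168, 1/168)
j=8 picked index 9: u0 ∈ [-1/42, 1/12)
j=9 picked index 10: u0 ∈ [0, 5/56)
j=10 picked index 10: u0 ∈ [-1/12, 1/168)
j=11 picked index 11: u0 ∈ [-13/168, 1/12)
intersection: [0, 1/168)

0 1/168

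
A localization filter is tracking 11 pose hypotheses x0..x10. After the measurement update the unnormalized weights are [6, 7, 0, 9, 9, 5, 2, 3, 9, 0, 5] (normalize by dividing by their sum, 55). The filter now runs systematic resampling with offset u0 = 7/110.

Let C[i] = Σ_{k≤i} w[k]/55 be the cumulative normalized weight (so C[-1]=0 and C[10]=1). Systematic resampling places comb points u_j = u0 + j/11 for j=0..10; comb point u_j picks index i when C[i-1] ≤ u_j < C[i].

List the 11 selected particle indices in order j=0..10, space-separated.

0 1 3 3 4 4 5 7 8 8 10

C = [6/55, 13/55, 13/55, 2/5, 31/55, 36/55, 38/55, 41/55, 10/11, 10/11, 1]
j=0: u_0=7/110 ∈ [0, 6/55) → index 0
j=1: u_1=17/110 ∈ [6/55, 13/55) → index 1
j=2: u_2=27/110 ∈ [13/55, 2/5) → index 3
j=3: u_3=37/110 ∈ [13/55, 2/5) → index 3
j=4: u_4=47/110 ∈ [2/5, 31/55) → index 4
j=5: u_5=57/110 ∈ [2/5, 31/55) → index 4
j=6: u_6=67/110 ∈ [31/55, 36/55) → index 5
j=7: u_7=7/10 ∈ [38/55, 41/55) → index 7
j=8: u_8=87/110 ∈ [41/55, 10/11) → index 8
j=9: u_9=97/110 ∈ [41/55, 10/11) → index 8
j=10: u_10=107/110 ∈ [10/11, 1) → index 10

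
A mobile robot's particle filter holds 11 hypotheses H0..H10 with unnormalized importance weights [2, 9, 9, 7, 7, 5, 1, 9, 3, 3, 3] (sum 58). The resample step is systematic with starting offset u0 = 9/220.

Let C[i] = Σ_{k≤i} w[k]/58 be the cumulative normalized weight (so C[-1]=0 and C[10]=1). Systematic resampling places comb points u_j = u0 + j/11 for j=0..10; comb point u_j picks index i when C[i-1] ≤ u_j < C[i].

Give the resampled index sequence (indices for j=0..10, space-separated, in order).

1 1 2 2 3 4 5 6 7 8 10

C = [1/29, 11/58, 10/29, 27/58, 17/29, 39/58, 20/29, 49/58, 26/29, 55/58, 1]
j=0: u_0=9/220 ∈ [1/29, 11/58) → index 1
j=1: u_1=29/220 ∈ [1/29, 11/58) → index 1
j=2: u_2=49/220 ∈ [11/58, 10/29) → index 2
j=3: u_3=69/220 ∈ [11/58, 10/29) → index 2
j=4: u_4=89/220 ∈ [10/29, 27/58) → index 3
j=5: u_5=109/220 ∈ [27/58, 17/29) → index 4
j=6: u_6=129/220 ∈ [17/29, 39/58) → index 5
j=7: u_7=149/220 ∈ [39/58, 20/29) → index 6
j=8: u_8=169/220 ∈ [20/29, 49/58) → index 7
j=9: u_9=189/220 ∈ [49/58, 26/29) → index 8
j=10: u_10=19/20 ∈ [55/58, 1) → index 10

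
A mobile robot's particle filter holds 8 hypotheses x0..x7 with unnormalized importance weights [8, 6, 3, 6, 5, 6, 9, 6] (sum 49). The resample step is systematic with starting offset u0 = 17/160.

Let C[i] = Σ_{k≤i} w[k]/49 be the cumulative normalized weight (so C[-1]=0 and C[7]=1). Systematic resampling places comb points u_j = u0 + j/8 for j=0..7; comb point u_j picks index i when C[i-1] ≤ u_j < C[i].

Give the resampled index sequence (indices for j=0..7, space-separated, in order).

0 1 3 4 5 6 6 7

C = [8/49, 2/7, 17/49, 23/49, 4/7, 34/49, 43/49, 1]
j=0: u_0=17/160 ∈ [0, 8/49) → index 0
j=1: u_1=37/160 ∈ [8/49, 2/7) → index 1
j=2: u_2=57/160 ∈ [17/49, 23/49) → index 3
j=3: u_3=77/160 ∈ [23/49, 4/7) → index 4
j=4: u_4=97/160 ∈ [4/7, 34/49) → index 5
j=5: u_5=117/160 ∈ [34/49, 43/49) → index 6
j=6: u_6=137/160 ∈ [34/49, 43/49) → index 6
j=7: u_7=157/160 ∈ [43/49, 1) → index 7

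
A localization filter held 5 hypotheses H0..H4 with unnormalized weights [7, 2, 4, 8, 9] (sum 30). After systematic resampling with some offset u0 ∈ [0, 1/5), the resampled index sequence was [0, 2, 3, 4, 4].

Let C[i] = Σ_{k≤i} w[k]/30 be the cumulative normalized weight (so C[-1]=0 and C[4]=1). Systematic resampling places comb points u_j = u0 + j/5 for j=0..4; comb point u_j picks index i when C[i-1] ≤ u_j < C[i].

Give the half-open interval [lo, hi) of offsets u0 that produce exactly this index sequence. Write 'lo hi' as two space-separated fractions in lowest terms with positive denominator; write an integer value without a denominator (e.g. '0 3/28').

C = [7/30, 3/10, 13/30, 7/10, 1]
j=0 picked index 0: u0 ∈ [0, 7/30)
j=1 picked index 2: u0 ∈ [1/10, 7/30)
j=2 picked index 3: u0 ∈ [1/30, 3/10)
j=3 picked index 4: u0 ∈ [1/10, 2/5)
j=4 picked index 4: u0 ∈ [-1/10, 1/5)
intersection: [1/10, 1/5)

1/10 1/5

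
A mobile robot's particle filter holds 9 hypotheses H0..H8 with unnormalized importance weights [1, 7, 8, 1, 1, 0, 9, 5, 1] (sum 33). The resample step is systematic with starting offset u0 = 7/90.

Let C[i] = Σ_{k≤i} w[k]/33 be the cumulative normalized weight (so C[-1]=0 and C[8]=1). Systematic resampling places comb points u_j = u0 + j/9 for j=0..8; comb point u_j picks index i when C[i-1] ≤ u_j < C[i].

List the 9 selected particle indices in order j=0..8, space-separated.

1 1 2 2 4 6 6 7 7

C = [1/33, 8/33, 16/33, 17/33, 6/11, 6/11, 9/11, 32/33, 1]
j=0: u_0=7/90 ∈ [1/33, 8/33) → index 1
j=1: u_1=17/90 ∈ [1/33, 8/33) → index 1
j=2: u_2=3/10 ∈ [8/33, 16/33) → index 2
j=3: u_3=37/90 ∈ [8/33, 16/33) → index 2
j=4: u_4=47/90 ∈ [17/33, 6/11) → index 4
j=5: u_5=19/30 ∈ [6/11, 9/11) → index 6
j=6: u_6=67/90 ∈ [6/11, 9/11) → index 6
j=7: u_7=77/90 ∈ [9/11, 32/33) → index 7
j=8: u_8=29/30 ∈ [9/11, 32/33) → index 7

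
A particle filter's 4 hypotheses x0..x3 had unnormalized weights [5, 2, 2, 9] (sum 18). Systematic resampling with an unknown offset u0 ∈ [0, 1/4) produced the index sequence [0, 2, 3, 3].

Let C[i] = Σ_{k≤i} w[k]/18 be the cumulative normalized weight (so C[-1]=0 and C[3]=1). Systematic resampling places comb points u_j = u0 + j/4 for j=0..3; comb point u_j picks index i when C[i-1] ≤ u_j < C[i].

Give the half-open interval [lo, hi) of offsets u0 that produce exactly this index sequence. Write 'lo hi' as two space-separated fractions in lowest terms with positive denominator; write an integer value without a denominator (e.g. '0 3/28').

5/36 1/4

C = [5/18, 7/18, 1/2, 1]
j=0 picked index 0: u0 ∈ [0, 5/18)
j=1 picked index 2: u0 ∈ [5/36, 1/4)
j=2 picked index 3: u0 ∈ [0, 1/2)
j=3 picked index 3: u0 ∈ [-1/4, 1/4)
intersection: [5/36, 1/4)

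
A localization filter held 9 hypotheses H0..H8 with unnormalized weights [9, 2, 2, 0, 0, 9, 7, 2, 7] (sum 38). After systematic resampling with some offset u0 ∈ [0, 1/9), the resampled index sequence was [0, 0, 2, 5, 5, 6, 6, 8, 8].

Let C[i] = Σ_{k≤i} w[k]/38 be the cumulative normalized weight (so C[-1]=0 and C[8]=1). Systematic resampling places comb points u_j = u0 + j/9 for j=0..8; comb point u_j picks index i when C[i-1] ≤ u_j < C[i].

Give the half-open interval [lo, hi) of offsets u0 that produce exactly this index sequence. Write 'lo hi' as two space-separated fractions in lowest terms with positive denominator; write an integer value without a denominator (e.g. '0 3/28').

C = [9/38, 11/38, 13/38, 13/38, 13/38, 11/19, 29/38, 31/38, 1]
j=0 picked index 0: u0 ∈ [0, 9/38)
j=1 picked index 0: u0 ∈ [-1/9, 43/342)
j=2 picked index 2: u0 ∈ [23/342, 41/342)
j=3 picked index 5: u0 ∈ [1/114, 14/57)
j=4 picked index 5: u0 ∈ [-35/342, 23/171)
j=5 picked index 6: u0 ∈ [4/171, 71/342)
j=6 picked index 6: u0 ∈ [-5/57, 11/114)
j=7 picked index 8: u0 ∈ [13/342, 2/9)
j=8 picked index 8: u0 ∈ [-25/342, 1/9)
intersection: [23/342, 11/114)

23/342 11/114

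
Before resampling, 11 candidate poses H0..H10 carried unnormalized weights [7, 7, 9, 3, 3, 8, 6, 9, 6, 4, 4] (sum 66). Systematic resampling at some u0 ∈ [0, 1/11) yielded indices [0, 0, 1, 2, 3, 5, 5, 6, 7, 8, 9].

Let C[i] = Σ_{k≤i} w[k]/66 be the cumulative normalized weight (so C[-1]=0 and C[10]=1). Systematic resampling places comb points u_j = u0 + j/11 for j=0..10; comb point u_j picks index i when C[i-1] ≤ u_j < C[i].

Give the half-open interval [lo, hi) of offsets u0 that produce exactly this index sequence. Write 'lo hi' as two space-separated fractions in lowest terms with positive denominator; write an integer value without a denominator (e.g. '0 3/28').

0 1/66

C = [7/66, 7/33, 23/66, 13/33, 29/66, 37/66, 43/66, 26/33, 29/33, 31/33, 1]
j=0 picked index 0: u0 ∈ [0, 7/66)
j=1 picked index 0: u0 ∈ [-1/11, 1/66)
j=2 picked index 1: u0 ∈ [-5/66, 1/33)
j=3 picked index 2: u0 ∈ [-2/33, 5/66)
j=4 picked index 3: u0 ∈ [-1/66, 1/33)
j=5 picked index 5: u0 ∈ [-1/66, 7/66)
j=6 picked index 5: u0 ∈ [-7/66, 1/66)
j=7 picked index 6: u0 ∈ [-5/66, 1/66)
j=8 picked index 7: u0 ∈ [-5/66, 2/33)
j=9 picked index 8: u0 ∈ [-1/33, 2/33)
j=10 picked index 9: u0 ∈ [-1/33, 1/33)
intersection: [0, 1/66)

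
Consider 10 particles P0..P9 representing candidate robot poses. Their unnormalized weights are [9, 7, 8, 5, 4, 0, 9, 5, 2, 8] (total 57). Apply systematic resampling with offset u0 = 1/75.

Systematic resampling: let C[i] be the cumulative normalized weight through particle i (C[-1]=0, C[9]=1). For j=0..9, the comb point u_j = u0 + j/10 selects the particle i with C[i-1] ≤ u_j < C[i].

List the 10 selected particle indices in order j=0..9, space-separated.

C = [3/19, 16/57, 8/19, 29/57, 11/19, 11/19, 14/19, 47/57, 49/57, 1]
j=0: u_0=1/75 ∈ [0, 3/19) → index 0
j=1: u_1=17/150 ∈ [0, 3/19) → index 0
j=2: u_2=16/75 ∈ [3/19, 16/57) → index 1
j=3: u_3=47/150 ∈ [16/57, 8/19) → index 2
j=4: u_4=31/75 ∈ [16/57, 8/19) → index 2
j=5: u_5=77/150 ∈ [29/57, 11/19) → index 4
j=6: u_6=46/75 ∈ [11/19, 14/19) → index 6
j=7: u_7=107/150 ∈ [11/19, 14/19) → index 6
j=8: u_8=61/75 ∈ [14/19, 47/57) → index 7
j=9: u_9=137/150 ∈ [49/57, 1) → index 9

0 0 1 2 2 4 6 6 7 9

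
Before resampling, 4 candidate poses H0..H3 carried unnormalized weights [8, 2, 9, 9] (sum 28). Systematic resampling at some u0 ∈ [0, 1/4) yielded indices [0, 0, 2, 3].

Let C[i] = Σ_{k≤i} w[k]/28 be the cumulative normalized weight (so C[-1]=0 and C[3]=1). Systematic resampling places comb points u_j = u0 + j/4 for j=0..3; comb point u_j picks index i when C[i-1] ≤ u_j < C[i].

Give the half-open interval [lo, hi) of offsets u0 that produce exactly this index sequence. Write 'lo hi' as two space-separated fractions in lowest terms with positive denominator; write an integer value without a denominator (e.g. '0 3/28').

0 1/28

C = [2/7, 5/14, 19/28, 1]
j=0 picked index 0: u0 ∈ [0, 2/7)
j=1 picked index 0: u0 ∈ [-1/4, 1/28)
j=2 picked index 2: u0 ∈ [-1/7, 5/28)
j=3 picked index 3: u0 ∈ [-1/14, 1/4)
intersection: [0, 1/28)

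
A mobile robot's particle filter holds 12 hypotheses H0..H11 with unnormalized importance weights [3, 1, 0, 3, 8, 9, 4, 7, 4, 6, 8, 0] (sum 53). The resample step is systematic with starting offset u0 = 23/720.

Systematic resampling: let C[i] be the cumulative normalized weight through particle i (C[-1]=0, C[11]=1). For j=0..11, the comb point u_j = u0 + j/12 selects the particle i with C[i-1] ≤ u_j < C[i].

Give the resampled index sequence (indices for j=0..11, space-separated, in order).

0 3 4 4 5 5 7 7 8 9 10 10

C = [3/53, 4/53, 4/53, 7/53, 15/53, 24/53, 28/53, 35/53, 39/53, 45/53, 1, 1]
j=0: u_0=23/720 ∈ [0, 3/53) → index 0
j=1: u_1=83/720 ∈ [4/53, 7/53) → index 3
j=2: u_2=143/720 ∈ [7/53, 15/53) → index 4
j=3: u_3=203/720 ∈ [7/53, 15/53) → index 4
j=4: u_4=263/720 ∈ [15/53, 24/53) → index 5
j=5: u_5=323/720 ∈ [15/53, 24/53) → index 5
j=6: u_6=383/720 ∈ [28/53, 35/53) → index 7
j=7: u_7=443/720 ∈ [28/53, 35/53) → index 7
j=8: u_8=503/720 ∈ [35/53, 39/53) → index 8
j=9: u_9=563/720 ∈ [39/53, 45/53) → index 9
j=10: u_10=623/720 ∈ [45/53, 1) → index 10
j=11: u_11=683/720 ∈ [45/53, 1) → index 10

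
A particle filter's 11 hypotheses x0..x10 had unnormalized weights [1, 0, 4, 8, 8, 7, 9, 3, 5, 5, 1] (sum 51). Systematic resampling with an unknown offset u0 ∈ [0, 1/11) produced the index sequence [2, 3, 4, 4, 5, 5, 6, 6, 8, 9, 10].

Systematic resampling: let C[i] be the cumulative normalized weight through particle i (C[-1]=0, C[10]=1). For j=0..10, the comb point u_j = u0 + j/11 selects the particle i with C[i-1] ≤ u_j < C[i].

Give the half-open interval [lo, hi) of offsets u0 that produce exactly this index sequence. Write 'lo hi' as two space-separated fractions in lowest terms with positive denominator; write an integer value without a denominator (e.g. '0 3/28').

C = [1/51, 1/51, 5/51, 13/51, 7/17, 28/51, 37/51, 40/51, 15/17, 50/51, 1]
j=0 picked index 2: u0 ∈ [1/51, 5/51)
j=1 picked index 3: u0 ∈ [4/561, 92/561)
j=2 picked index 4: u0 ∈ [41/561, 43/187)
j=3 picked index 4: u0 ∈ [-10/561, 26/187)
j=4 picked index 5: u0 ∈ [9/187, 104/561)
j=5 picked index 5: u0 ∈ [-8/187, 53/561)
j=6 picked index 6: u0 ∈ [2/561, 101/561)
j=7 picked index 6: u0 ∈ [-49/561, 50/561)
j=8 picked index 8: u0 ∈ [32/561, 29/187)
j=9 picked index 9: u0 ∈ [12/187, 91/561)
j=10 picked index 10: u0 ∈ [40/561, 1/11)
intersection: [41/561, 50/561)

41/561 50/561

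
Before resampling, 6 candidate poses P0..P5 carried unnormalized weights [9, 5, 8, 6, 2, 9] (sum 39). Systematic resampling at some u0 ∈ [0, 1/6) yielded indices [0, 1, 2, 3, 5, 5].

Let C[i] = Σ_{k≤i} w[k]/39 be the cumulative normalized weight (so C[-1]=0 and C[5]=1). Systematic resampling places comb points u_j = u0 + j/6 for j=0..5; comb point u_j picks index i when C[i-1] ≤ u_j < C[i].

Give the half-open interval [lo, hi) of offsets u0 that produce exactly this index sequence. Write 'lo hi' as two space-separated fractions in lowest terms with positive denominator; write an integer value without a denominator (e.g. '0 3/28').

4/39 1/6

C = [3/13, 14/39, 22/39, 28/39, 10/13, 1]
j=0 picked index 0: u0 ∈ [0, 3/13)
j=1 picked index 1: u0 ∈ [5/78, 5/26)
j=2 picked index 2: u0 ∈ [1/39, 3/13)
j=3 picked index 3: u0 ∈ [5/78, 17/78)
j=4 picked index 5: u0 ∈ [4/39, 1/3)
j=5 picked index 5: u0 ∈ [-5/78, 1/6)
intersection: [4/39, 1/6)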